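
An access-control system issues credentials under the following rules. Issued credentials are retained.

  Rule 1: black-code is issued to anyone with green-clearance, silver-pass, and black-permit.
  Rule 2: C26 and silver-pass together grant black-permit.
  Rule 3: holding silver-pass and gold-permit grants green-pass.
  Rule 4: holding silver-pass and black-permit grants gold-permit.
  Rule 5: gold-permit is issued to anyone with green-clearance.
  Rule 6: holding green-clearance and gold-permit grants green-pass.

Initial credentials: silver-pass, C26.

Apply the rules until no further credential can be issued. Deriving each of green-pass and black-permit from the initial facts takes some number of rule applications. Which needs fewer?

black-permit: Holding C26 and silver-pass grants black-permit (Rule 2). [1 rule application]
green-pass: Holding C26 and silver-pass grants black-permit (Rule 2). Holding silver-pass and black-permit grants gold-permit (Rule 4). Holding silver-pass and gold-permit grants green-pass (Rule 3). [3 rule applications]
black-permit needs fewer.

black-permit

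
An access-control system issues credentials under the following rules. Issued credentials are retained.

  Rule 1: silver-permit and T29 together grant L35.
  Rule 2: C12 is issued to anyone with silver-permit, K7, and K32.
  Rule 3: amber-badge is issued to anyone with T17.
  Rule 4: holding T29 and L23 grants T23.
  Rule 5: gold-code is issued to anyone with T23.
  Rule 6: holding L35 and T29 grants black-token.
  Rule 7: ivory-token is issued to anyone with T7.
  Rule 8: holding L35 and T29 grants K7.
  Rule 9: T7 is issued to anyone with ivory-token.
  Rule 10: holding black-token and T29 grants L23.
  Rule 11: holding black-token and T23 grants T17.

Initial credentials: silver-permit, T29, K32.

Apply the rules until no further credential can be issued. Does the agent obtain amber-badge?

Holding silver-permit and T29 grants L35 (Rule 1).
Holding L35 and T29 grants black-token (Rule 6).
Holding black-token and T29 grants L23 (Rule 10).
Holding T29 and L23 grants T23 (Rule 4).
Holding black-token and T23 grants T17 (Rule 11).
Holding T17 grants amber-badge (Rule 3).

Yes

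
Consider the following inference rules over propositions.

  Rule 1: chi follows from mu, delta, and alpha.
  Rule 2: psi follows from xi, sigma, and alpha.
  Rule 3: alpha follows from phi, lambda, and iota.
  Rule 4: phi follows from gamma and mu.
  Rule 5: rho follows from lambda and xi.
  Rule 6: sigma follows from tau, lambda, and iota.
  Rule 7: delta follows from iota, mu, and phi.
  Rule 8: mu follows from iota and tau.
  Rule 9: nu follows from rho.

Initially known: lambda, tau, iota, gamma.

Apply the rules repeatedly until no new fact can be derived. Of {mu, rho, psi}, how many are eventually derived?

From iota and tau, Rule 8 gives mu.
mu: reached.
rho would need lambda and xi (Rule 5), but xi is never established.
psi would need xi, sigma, and alpha (Rule 2), but xi is never established.
Reached: mu — 1 of the 3.

1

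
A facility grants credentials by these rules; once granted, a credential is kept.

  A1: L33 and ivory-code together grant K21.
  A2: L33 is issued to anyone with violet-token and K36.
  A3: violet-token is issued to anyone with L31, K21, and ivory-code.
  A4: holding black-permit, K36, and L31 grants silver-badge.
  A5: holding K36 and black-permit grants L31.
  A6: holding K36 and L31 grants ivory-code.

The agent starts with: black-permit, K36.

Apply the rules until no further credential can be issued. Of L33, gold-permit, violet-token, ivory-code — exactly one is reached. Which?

Holding K36 and black-permit grants L31 (A5).
Holding K36 and L31 grants ivory-code (A6).
No rule produces gold-permit, and it is not given. L33 would need violet-token and K36 (A2), but violet-token is never granted. violet-token would need L31, K21, and ivory-code (A3), but K21 is never granted.

ivory-code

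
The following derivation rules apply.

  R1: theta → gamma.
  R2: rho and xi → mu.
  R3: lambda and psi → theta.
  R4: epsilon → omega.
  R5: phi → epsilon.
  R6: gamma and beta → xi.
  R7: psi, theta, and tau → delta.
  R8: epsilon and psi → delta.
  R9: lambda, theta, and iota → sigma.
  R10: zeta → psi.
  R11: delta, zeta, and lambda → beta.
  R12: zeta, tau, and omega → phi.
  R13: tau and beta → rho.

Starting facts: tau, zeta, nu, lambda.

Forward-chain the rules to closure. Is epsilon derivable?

epsilon would need phi (R5), but phi is never established.

No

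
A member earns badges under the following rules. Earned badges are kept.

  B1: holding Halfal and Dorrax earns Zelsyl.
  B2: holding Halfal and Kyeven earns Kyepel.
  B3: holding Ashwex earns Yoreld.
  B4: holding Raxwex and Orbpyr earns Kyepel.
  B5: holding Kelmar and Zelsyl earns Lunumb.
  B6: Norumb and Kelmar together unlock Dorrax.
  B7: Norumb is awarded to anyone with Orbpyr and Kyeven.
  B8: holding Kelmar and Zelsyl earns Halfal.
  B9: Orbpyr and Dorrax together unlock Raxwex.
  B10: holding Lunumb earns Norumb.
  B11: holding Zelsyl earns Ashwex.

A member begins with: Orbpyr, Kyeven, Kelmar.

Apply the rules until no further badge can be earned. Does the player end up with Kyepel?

With Orbpyr and Kyeven, Norumb is earned (B7).
With Norumb and Kelmar, Dorrax is earned (B6).
With Orbpyr and Dorrax, Raxwex is earned (B9).
With Raxwex and Orbpyr, Kyepel is earned (B4).

Yes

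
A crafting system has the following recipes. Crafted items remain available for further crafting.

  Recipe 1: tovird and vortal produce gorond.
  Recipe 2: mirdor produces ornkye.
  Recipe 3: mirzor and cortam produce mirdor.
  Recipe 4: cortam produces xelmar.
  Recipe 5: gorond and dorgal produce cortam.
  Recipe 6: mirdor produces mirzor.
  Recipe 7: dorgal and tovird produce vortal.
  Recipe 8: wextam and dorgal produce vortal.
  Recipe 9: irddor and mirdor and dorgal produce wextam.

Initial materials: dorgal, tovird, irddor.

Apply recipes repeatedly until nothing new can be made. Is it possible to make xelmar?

Using Recipe 7, dorgal and tovird make vortal.
tovird and vortal → gorond (Recipe 1).
gorond and dorgal → cortam (Recipe 5).
cortam → xelmar (Recipe 4).

Yes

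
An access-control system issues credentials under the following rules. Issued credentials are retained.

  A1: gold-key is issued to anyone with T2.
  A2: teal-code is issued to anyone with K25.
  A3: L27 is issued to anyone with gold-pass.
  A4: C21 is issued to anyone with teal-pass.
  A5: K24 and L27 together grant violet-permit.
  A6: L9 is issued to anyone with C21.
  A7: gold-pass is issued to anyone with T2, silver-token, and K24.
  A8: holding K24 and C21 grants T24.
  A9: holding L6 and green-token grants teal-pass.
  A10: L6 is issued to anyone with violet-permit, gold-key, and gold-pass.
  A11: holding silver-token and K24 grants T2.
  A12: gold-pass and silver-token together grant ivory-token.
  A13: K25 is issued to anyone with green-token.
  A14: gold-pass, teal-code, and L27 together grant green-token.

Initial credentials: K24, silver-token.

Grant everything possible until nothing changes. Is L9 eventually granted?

No

L9 would need C21 (A6), but C21 is never granted.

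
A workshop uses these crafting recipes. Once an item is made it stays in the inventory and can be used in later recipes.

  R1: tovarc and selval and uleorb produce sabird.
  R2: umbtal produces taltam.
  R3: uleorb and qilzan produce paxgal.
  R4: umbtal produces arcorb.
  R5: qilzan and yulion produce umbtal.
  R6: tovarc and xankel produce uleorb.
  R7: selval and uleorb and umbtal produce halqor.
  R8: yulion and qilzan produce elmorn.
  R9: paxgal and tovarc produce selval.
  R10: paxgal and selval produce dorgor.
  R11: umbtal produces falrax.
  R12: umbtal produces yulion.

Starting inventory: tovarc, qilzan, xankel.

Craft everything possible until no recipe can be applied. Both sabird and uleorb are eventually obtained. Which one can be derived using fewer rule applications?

uleorb

uleorb: Using R6, tovarc and xankel make uleorb. [1 rule application]
sabird: Using R6, tovarc and xankel make uleorb. Using R3, uleorb and qilzan make paxgal. paxgal and tovarc → selval (R9). tovarc and selval and uleorb → sabird (R1). [4 rule applications]
uleorb needs fewer.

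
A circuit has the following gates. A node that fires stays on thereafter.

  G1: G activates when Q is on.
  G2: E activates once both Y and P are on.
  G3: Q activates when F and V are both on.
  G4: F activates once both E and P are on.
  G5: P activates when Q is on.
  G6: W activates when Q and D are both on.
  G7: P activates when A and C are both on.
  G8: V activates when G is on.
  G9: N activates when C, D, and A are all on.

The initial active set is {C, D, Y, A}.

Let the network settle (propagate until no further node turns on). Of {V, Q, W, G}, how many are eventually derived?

0

V would need G (G8), but G never turns on.
Q would need F and V (G3), but V never turns on.
W would need Q and D (G6), but Q never turns on.
G would need Q (G1), but Q never turns on.
None of the 4 are reached.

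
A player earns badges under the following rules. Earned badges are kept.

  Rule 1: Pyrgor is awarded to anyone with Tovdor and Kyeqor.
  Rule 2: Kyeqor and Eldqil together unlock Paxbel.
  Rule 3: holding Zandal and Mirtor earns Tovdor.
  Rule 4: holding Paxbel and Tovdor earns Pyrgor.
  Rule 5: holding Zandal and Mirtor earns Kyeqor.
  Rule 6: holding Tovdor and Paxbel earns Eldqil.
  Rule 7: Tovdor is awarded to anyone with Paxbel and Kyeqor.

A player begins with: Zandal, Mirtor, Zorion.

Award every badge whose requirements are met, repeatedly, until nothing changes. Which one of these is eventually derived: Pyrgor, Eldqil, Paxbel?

With Zandal and Mirtor, Tovdor is earned (Rule 3).
With Zandal and Mirtor, Kyeqor is earned (Rule 5).
With Tovdor and Kyeqor, Pyrgor is earned (Rule 1).
Paxbel would need Kyeqor and Eldqil (Rule 2), but Eldqil is never earned. Eldqil would need Tovdor and Paxbel (Rule 6), but Paxbel is never earned.

Pyrgor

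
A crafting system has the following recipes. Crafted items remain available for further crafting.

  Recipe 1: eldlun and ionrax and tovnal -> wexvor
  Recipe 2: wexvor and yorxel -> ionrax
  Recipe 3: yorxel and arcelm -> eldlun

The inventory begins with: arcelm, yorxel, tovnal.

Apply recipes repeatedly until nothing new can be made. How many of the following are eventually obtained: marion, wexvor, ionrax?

No rule produces marion, and it is not given.
wexvor would need eldlun, ionrax, and tovnal (Recipe 1), but ionrax is never obtained.
ionrax would need wexvor and yorxel (Recipe 2), but wexvor is never obtained.
None of the 3 are reached.

0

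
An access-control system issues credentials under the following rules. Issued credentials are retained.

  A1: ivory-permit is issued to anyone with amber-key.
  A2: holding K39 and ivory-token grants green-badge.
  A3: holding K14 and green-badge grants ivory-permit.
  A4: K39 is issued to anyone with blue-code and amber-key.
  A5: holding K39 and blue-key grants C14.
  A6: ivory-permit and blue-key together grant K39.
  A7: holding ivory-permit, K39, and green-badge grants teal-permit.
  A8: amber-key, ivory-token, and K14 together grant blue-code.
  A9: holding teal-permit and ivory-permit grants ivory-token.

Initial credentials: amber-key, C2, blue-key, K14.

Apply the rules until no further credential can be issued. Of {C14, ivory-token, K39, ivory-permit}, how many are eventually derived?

Holding amber-key grants ivory-permit (A1).
Holding ivory-permit and blue-key grants K39 (A6).
Holding K39 and blue-key grants C14 (A5).
C14: reached.
ivory-token would need teal-permit and ivory-permit (A9), but teal-permit is never granted.
K39: reached.
ivory-permit: reached.
Reached: C14, K39, and ivory-permit — 3 of the 4.

3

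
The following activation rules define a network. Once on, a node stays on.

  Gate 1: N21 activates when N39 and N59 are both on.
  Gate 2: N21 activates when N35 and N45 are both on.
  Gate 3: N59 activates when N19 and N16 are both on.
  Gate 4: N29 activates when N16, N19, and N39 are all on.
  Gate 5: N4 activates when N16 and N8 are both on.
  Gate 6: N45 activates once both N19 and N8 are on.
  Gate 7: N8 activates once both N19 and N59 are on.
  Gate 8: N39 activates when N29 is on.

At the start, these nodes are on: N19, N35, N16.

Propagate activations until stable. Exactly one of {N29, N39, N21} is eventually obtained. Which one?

Gate 3: N19 and N16 on → N59 on.
Gate 7: N19 and N59 on → N8 on.
N19 and N8 are on, so N45 activates (Gate 6).
N35 and N45 are on, so N21 activates (Gate 2).
N29 would need N16, N19, and N39 (Gate 4), but N39 never turns on. N39 would need N29 (Gate 8), but N29 never turns on.

N21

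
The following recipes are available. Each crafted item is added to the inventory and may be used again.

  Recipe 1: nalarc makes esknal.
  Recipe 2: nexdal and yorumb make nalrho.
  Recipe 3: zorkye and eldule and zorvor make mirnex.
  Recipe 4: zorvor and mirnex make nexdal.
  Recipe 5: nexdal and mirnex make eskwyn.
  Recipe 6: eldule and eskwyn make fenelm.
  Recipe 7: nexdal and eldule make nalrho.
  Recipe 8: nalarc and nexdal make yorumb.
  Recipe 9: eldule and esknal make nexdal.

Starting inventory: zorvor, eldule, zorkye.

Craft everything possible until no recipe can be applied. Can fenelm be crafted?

Yes

zorkye and eldule and zorvor → mirnex (Recipe 3).
Using Recipe 4, zorvor and mirnex make nexdal.
nexdal and mirnex → eskwyn (Recipe 5).
Using Recipe 6, eldule and eskwyn make fenelm.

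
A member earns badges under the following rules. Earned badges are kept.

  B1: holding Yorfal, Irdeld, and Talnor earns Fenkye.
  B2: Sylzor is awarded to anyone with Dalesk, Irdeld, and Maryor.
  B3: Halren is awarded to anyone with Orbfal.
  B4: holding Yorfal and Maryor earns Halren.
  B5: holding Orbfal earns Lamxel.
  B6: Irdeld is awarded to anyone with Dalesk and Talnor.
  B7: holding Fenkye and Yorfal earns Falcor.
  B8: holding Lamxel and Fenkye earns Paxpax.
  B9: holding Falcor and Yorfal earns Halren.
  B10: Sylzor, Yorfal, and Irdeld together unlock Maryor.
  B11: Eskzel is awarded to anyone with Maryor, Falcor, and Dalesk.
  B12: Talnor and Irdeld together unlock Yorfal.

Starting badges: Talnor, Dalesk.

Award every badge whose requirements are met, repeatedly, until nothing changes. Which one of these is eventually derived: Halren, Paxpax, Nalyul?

With Dalesk and Talnor, Irdeld is earned (B6).
With Talnor and Irdeld, Yorfal is earned (B12).
With Yorfal, Irdeld, and Talnor, Fenkye is earned (B1).
With Fenkye and Yorfal, Falcor is earned (B7).
With Falcor and Yorfal, Halren is earned (B9).
No rule produces Nalyul, and it is not given. Paxpax would need Lamxel and Fenkye (B8), but Lamxel is never earned.

Halren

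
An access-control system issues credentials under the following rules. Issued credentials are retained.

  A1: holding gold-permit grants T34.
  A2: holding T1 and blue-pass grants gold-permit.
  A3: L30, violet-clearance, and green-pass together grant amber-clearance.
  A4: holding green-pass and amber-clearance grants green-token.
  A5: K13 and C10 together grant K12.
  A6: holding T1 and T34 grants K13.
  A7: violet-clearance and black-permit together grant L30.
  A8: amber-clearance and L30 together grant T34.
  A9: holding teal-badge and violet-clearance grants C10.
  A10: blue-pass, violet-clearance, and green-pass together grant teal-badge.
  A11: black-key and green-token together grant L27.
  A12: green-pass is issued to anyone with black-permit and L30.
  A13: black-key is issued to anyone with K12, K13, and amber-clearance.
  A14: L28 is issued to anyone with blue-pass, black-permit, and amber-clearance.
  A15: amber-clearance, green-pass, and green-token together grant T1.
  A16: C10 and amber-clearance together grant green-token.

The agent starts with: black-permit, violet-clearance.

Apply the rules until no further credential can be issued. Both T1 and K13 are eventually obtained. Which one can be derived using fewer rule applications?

T1

T1: Holding violet-clearance and black-permit grants L30 (A7). Holding black-permit and L30 grants green-pass (A12). Holding L30, violet-clearance, and green-pass grants amber-clearance (A3). Holding green-pass and amber-clearance grants green-token (A4). Holding amber-clearance, green-pass, and green-token grants T1 (A15). [5 rule applications]
K13: Holding violet-clearance and black-permit grants L30 (A7). Holding black-permit and L30 grants green-pass (A12). Holding L30, violet-clearance, and green-pass grants amber-clearance (A3). Holding amber-clearance and L30 grants T34 (A8). Holding green-pass and amber-clearance grants green-token (A4). Holding amber-clearance, green-pass, and green-token grants T1 (A15). Holding T1 and T34 grants K13 (A6). [7 rule applications]
T1 needs fewer.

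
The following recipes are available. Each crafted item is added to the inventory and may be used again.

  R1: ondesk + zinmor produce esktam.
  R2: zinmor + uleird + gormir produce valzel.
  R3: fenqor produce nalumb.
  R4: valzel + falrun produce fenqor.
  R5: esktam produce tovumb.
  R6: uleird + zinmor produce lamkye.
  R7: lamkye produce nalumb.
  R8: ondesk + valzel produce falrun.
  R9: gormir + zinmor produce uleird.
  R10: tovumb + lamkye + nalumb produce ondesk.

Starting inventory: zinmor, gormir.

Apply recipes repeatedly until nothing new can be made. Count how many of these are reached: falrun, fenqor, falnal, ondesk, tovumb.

0

falrun would need ondesk and valzel (R8), but ondesk is never obtained.
fenqor would need valzel and falrun (R4), but falrun is never obtained.
No rule produces falnal, and it is not given.
ondesk would need tovumb, lamkye, and nalumb (R10), but tovumb is never obtained.
tovumb would need esktam (R5), but esktam is never obtained.
None of the 5 are reached.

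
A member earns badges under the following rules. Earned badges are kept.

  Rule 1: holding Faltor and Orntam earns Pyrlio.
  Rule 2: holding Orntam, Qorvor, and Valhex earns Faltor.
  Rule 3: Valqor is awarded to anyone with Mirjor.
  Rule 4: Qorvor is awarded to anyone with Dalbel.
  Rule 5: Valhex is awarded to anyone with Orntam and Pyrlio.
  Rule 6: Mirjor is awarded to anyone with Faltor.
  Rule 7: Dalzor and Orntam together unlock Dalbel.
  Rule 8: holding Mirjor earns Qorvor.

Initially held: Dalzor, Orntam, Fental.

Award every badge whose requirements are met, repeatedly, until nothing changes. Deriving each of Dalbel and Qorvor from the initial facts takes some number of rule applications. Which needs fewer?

Dalbel

Dalbel: With Dalzor and Orntam, Dalbel is earned (Rule 7). [1 rule application]
Qorvor: With Dalzor and Orntam, Dalbel is earned (Rule 7). With Dalbel, Qorvor is earned (Rule 4). [2 rule applications]
Dalbel needs fewer.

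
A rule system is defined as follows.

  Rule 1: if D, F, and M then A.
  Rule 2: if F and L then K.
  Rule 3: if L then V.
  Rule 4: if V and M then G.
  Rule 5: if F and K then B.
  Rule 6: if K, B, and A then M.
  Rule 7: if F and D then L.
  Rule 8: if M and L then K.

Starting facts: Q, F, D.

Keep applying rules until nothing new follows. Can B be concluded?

Yes

From F and D, Rule 7 gives L.
From F and L, Rule 2 gives K.
From F and K, Rule 5 gives B.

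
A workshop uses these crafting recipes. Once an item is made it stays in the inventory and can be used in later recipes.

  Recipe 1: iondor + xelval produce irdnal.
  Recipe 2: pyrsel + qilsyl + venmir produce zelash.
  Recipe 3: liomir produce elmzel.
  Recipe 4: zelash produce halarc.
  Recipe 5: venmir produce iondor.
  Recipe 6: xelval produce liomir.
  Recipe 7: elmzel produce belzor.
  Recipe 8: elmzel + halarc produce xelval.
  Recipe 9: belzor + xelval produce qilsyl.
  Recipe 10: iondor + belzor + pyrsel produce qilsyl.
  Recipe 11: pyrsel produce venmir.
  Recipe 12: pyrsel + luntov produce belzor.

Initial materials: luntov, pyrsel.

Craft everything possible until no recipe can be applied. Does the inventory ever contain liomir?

liomir would need xelval (Recipe 6), but xelval is never obtained.

No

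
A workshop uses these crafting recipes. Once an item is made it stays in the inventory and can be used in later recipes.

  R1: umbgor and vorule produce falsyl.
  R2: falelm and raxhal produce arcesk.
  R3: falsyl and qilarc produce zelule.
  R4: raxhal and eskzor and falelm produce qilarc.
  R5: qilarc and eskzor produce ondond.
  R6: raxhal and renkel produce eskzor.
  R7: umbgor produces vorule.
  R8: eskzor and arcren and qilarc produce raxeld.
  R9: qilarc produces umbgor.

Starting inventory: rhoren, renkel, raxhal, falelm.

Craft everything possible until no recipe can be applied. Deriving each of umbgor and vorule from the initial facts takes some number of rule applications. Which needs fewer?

umbgor: raxhal and renkel → eskzor (R6). raxhal and eskzor and falelm → qilarc (R4). Using R9, qilarc makes umbgor. [3 rule applications]
vorule: raxhal and renkel → eskzor (R6). Using R4, raxhal, eskzor, and falelm make qilarc. qilarc → umbgor (R9). umbgor → vorule (R7). [4 rule applications]
umbgor needs fewer.

umbgor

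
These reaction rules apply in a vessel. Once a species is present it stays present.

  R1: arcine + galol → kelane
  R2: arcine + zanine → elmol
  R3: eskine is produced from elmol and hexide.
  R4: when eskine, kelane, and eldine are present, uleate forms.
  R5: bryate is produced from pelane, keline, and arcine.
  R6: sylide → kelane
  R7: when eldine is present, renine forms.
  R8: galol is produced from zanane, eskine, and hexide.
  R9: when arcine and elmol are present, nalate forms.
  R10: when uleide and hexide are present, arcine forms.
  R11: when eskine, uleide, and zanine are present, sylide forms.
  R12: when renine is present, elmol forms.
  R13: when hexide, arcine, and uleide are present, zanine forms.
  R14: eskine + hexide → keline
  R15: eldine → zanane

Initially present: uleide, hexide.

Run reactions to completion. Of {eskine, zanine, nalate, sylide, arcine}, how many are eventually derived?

uleide and hexide present → arcine forms (R10).
hexide, arcine, and uleide present → zanine forms (R13).
arcine and zanine present → elmol forms (R2).
elmol and hexide present → eskine forms (R3).
arcine and elmol present → nalate forms (R9).
eskine, uleide, and zanine present → sylide forms (R11).
eskine: reached.
zanine: reached.
nalate: reached.
sylide: reached.
arcine: reached.
All 5 are reached.

5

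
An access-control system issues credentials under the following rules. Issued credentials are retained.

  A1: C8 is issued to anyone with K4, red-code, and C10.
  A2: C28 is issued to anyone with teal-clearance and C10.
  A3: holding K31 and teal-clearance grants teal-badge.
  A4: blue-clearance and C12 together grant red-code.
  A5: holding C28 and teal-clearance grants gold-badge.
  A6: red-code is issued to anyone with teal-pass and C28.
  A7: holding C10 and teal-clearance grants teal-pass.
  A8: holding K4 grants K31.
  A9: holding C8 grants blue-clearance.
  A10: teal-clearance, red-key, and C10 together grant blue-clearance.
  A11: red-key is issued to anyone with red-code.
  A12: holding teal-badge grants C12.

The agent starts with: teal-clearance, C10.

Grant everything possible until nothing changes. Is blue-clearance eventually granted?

Yes

Holding teal-clearance and C10 grants C28 (A2).
Holding C10 and teal-clearance grants teal-pass (A7).
Holding teal-pass and C28 grants red-code (A6).
Holding red-code grants red-key (A11).
Holding teal-clearance, red-key, and C10 grants blue-clearance (A10).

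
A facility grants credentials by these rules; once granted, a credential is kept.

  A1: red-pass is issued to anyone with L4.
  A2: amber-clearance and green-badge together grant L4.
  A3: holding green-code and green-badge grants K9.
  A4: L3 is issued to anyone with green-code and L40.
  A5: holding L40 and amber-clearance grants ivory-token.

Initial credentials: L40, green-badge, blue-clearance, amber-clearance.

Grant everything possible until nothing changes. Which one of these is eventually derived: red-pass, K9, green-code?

Holding amber-clearance and green-badge grants L4 (A2).
Holding L4 grants red-pass (A1).
No rule produces green-code, and it is not given. K9 would need green-code and green-badge (A3), but green-code is never granted.

red-pass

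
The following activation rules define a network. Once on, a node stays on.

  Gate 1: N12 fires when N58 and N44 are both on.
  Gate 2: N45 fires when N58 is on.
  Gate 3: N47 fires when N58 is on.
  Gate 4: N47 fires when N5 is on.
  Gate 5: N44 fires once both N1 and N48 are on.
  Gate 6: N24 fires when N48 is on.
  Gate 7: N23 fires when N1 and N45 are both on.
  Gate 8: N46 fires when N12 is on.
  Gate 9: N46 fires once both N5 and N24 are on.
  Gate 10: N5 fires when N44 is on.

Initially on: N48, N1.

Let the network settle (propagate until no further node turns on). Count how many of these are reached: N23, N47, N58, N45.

1

Gate 5: N1 and N48 on → N44 on.
N44 is on, so N5 fires (Gate 10).
Gate 4: N5 on → N47 on.
N23 would need N1 and N45 (Gate 7), but N45 never turns on.
N47: reached.
No rule produces N58, and it is not given.
N45 would need N58 (Gate 2), but N58 never turns on.
Reached: N47 — 1 of the 4.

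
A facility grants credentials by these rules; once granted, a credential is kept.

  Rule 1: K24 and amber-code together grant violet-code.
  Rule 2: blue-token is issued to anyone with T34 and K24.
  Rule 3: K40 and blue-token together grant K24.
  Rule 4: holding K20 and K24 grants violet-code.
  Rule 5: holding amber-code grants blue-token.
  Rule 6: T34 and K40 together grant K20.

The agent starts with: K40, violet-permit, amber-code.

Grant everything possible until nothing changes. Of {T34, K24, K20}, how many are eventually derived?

1

Holding amber-code grants blue-token (Rule 5).
Holding K40 and blue-token grants K24 (Rule 3).
No rule produces T34, and it is not given.
K24: reached.
K20 would need T34 and K40 (Rule 6), but T34 is never granted.
Reached: K24 — 1 of the 3.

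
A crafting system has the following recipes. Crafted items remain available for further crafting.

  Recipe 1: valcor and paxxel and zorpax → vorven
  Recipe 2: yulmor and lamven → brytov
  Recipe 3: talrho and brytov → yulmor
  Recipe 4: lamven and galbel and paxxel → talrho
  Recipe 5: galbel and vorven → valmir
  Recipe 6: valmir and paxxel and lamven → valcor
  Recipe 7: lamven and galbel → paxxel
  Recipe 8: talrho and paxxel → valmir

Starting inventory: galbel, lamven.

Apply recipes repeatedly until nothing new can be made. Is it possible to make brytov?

No

brytov would need yulmor and lamven (Recipe 2), but yulmor is never obtained.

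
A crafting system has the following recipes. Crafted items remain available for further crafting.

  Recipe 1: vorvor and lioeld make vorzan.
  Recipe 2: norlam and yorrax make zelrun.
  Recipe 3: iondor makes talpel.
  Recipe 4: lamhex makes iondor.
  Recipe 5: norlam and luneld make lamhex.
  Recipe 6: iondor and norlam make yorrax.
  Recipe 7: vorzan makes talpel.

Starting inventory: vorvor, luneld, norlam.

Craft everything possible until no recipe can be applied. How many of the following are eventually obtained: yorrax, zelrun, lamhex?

3

Using Recipe 5, norlam and luneld make lamhex.
lamhex → iondor (Recipe 4).
Using Recipe 6, iondor and norlam make yorrax.
Using Recipe 2, norlam and yorrax make zelrun.
yorrax: reached.
zelrun: reached.
lamhex: reached.
All 3 are reached.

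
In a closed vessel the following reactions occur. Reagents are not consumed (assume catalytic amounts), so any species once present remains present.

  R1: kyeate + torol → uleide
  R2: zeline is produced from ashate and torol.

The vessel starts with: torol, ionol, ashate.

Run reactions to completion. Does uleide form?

uleide would need kyeate and torol (R1), but kyeate never forms.

No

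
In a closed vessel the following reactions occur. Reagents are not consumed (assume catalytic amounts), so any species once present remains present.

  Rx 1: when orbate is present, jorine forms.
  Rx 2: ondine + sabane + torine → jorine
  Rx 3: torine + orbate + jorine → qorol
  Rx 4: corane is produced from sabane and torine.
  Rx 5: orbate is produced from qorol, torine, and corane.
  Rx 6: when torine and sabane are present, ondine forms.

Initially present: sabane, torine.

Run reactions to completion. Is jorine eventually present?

torine and sabane present → ondine forms (Rx 6).
ondine, sabane, and torine present → jorine forms (Rx 2).

Yes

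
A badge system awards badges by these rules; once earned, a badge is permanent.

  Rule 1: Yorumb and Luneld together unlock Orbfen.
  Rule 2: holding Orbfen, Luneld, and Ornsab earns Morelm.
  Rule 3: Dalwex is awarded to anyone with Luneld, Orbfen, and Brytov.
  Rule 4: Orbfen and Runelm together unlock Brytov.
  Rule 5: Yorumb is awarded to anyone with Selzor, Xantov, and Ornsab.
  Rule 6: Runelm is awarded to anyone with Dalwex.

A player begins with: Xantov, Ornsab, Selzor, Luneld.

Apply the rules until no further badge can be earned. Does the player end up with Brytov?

Brytov would need Orbfen and Runelm (Rule 4), but Runelm is never earned.

No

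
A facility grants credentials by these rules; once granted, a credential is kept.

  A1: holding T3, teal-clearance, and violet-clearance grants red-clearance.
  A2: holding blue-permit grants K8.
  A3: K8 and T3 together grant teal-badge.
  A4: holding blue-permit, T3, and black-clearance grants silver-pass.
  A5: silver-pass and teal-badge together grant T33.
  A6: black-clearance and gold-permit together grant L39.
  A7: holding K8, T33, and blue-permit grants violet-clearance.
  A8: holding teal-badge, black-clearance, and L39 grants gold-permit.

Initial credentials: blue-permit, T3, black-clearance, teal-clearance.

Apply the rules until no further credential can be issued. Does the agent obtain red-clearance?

Yes

Holding blue-permit, T3, and black-clearance grants silver-pass (A4).
Holding blue-permit grants K8 (A2).
Holding K8 and T3 grants teal-badge (A3).
Holding silver-pass and teal-badge grants T33 (A5).
Holding K8, T33, and blue-permit grants violet-clearance (A7).
Holding T3, teal-clearance, and violet-clearance grants red-clearance (A1).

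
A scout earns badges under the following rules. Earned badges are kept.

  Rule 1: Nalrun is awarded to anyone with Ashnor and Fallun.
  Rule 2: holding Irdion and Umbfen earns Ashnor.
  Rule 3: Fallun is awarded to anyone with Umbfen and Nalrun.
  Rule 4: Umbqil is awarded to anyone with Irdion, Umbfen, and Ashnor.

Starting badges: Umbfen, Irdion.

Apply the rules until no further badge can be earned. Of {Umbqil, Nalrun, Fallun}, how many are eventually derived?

1

With Irdion and Umbfen, Ashnor is earned (Rule 2).
With Irdion, Umbfen, and Ashnor, Umbqil is earned (Rule 4).
Umbqil: reached.
Nalrun would need Ashnor and Fallun (Rule 1), but Fallun is never earned.
Fallun would need Umbfen and Nalrun (Rule 3), but Nalrun is never earned.
Reached: Umbqil — 1 of the 3.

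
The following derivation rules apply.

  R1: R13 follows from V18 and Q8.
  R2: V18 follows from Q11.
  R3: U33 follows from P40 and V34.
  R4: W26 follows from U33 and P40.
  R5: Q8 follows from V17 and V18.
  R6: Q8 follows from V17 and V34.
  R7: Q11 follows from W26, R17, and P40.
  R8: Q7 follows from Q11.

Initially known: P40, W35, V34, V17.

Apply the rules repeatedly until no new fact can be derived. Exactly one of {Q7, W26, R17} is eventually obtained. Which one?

W26

P40 and V34 hold, so U33 follows (R3).
From U33 and P40, R4 gives W26.
Q7 would need Q11 (R8), but Q11 is never established. No rule produces R17, and it is not given.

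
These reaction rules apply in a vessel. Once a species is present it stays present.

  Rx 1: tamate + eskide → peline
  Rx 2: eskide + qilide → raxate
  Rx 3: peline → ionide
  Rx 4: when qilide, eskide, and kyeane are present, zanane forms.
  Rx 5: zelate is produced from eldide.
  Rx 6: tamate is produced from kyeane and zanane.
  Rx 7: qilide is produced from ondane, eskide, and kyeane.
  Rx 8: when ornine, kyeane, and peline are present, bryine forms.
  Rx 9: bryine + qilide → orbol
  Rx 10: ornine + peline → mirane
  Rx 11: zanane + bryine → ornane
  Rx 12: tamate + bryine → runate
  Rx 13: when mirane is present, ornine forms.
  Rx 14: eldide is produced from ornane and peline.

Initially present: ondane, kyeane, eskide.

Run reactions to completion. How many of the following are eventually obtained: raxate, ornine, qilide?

2

ondane, eskide, and kyeane present → qilide forms (Rx 7).
eskide and qilide present → raxate forms (Rx 2).
raxate: reached.
ornine would need mirane (Rx 13), but mirane never forms.
qilide: reached.
Reached: raxate and qilide — 2 of the 3.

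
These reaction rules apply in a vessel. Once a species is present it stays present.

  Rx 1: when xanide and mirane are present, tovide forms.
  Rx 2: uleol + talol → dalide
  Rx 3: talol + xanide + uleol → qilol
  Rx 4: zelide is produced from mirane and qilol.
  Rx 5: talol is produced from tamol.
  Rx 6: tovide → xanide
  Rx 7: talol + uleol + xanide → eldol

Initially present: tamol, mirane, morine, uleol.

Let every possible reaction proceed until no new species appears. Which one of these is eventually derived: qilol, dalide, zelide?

tamol present → talol forms (Rx 5).
uleol and talol present → dalide forms (Rx 2).
zelide would need mirane and qilol (Rx 4), but qilol never forms. qilol would need talol, xanide, and uleol (Rx 3), but xanide never forms.

dalide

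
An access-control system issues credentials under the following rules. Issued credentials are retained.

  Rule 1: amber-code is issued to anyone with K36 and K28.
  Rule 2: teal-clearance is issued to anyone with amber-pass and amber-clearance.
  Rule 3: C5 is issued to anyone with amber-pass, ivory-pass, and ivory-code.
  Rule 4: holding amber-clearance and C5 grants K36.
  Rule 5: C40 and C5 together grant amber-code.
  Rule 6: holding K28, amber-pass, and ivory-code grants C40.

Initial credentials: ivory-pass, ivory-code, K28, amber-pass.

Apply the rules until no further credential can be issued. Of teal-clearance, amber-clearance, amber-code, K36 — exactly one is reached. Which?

Holding amber-pass, ivory-pass, and ivory-code grants C5 (Rule 3).
Holding K28, amber-pass, and ivory-code grants C40 (Rule 6).
Holding C40 and C5 grants amber-code (Rule 5).
teal-clearance would need amber-pass and amber-clearance (Rule 2), but amber-clearance is never granted. No rule produces amber-clearance, and it is not given. K36 would need amber-clearance and C5 (Rule 4), but amber-clearance is never granted.

amber-code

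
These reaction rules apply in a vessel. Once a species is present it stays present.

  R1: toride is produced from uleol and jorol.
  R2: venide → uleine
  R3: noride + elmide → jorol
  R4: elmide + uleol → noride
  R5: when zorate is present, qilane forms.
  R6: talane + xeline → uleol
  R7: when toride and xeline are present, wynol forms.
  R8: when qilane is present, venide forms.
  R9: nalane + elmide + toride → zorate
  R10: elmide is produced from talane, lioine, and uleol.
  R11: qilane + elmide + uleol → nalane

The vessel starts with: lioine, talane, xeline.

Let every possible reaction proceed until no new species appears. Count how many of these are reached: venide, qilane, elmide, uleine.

1

talane and xeline present → uleol forms (R6).
talane, lioine, and uleol present → elmide forms (R10).
venide would need qilane (R8), but qilane never forms.
qilane would need zorate (R5), but zorate never forms.
elmide: reached.
uleine would need venide (R2), but venide never forms.
Reached: elmide — 1 of the 4.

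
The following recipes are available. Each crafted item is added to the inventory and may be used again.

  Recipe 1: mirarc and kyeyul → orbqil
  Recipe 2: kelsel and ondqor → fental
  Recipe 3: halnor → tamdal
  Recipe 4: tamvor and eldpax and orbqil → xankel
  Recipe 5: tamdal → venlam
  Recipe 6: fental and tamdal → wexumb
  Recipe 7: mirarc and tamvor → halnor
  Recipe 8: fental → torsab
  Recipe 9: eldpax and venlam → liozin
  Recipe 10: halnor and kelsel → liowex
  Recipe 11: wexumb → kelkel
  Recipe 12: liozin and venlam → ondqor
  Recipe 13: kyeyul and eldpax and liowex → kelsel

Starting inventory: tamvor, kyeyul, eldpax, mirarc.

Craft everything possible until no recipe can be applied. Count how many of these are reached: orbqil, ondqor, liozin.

Using Recipe 7, mirarc and tamvor make halnor.
mirarc and kyeyul → orbqil (Recipe 1).
Using Recipe 3, halnor makes tamdal.
tamdal → venlam (Recipe 5).
Using Recipe 9, eldpax and venlam make liozin.
Using Recipe 12, liozin and venlam make ondqor.
orbqil: reached.
ondqor: reached.
liozin: reached.
All 3 are reached.

3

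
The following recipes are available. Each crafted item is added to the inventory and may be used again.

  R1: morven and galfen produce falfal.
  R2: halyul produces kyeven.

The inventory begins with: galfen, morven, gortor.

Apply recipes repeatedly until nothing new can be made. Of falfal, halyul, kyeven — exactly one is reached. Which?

falfal

Using R1, morven and galfen make falfal.
kyeven would need halyul (R2), but halyul is never obtained. No rule produces halyul, and it is not given.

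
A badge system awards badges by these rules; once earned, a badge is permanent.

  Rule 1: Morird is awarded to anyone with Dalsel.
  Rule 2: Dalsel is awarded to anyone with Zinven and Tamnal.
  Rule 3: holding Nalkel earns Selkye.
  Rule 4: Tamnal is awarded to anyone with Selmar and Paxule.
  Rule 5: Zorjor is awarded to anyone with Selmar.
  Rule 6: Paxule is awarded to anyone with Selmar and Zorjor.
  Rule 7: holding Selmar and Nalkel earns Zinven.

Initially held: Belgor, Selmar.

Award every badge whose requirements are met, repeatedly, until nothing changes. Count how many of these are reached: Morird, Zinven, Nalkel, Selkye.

Morird would need Dalsel (Rule 1), but Dalsel is never earned.
Zinven would need Selmar and Nalkel (Rule 7), but Nalkel is never earned.
No rule produces Nalkel, and it is not given.
Selkye would need Nalkel (Rule 3), but Nalkel is never earned.
None of the 4 are reached.

0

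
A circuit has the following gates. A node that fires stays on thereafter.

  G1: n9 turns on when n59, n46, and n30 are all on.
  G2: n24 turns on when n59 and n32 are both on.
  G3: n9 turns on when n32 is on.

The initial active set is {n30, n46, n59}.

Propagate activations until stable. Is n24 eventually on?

No

n24 would need n59 and n32 (G2), but n32 never turns on.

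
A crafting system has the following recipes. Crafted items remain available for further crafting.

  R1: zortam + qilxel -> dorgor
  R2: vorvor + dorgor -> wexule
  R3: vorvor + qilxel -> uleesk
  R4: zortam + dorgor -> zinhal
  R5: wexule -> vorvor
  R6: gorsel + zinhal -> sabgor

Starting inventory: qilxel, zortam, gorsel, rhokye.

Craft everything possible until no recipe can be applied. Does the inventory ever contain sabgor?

Yes

Using R1, zortam and qilxel make dorgor.
zortam + dorgor -> zinhal (R4).
gorsel + zinhal -> sabgor (R6).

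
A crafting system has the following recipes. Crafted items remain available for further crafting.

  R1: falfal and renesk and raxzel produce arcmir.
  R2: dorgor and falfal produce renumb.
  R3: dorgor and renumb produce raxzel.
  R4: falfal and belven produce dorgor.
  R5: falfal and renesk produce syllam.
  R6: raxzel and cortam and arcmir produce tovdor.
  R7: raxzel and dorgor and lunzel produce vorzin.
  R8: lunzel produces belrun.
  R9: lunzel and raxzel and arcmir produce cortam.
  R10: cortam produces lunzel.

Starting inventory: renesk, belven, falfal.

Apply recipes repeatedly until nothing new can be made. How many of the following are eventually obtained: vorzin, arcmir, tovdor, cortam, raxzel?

2

Using R4, falfal and belven make dorgor.
dorgor and falfal → renumb (R2).
dorgor and renumb → raxzel (R3).
falfal and renesk and raxzel → arcmir (R1).
vorzin would need raxzel, dorgor, and lunzel (R7), but lunzel is never obtained.
arcmir: reached.
tovdor would need raxzel, cortam, and arcmir (R6), but cortam is never obtained.
cortam would need lunzel, raxzel, and arcmir (R9), but lunzel is never obtained.
raxzel: reached.
Reached: arcmir and raxzel — 2 of the 5.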